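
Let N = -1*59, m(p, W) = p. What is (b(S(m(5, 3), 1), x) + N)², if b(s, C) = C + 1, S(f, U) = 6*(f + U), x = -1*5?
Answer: 3969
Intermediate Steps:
x = -5
S(f, U) = 6*U + 6*f (S(f, U) = 6*(U + f) = 6*U + 6*f)
b(s, C) = 1 + C
N = -59
(b(S(m(5, 3), 1), x) + N)² = ((1 - 5) - 59)² = (-4 - 59)² = (-63)² = 3969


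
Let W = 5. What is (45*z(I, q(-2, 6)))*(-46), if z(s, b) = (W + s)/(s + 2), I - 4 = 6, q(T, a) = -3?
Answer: -5175/2 ≈ -2587.5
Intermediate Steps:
I = 10 (I = 4 + 6 = 10)
z(s, b) = (5 + s)/(2 + s) (z(s, b) = (5 + s)/(s + 2) = (5 + s)/(2 + s))
(45*z(I, q(-2, 6)))*(-46) = (45*((5 + 10)/(2 + 10)))*(-46) = (45*(15/12))*(-46) = (45*((1/12)*15))*(-46) = (45*(5/4))*(-46) = (225/4)*(-46) = -5175/2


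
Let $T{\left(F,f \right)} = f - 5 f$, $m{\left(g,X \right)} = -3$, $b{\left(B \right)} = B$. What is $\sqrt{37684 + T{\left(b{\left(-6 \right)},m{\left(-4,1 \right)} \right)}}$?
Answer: $8 \sqrt{589} \approx 194.15$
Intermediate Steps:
$T{\left(F,f \right)} = - 4 f$
$\sqrt{37684 + T{\left(b{\left(-6 \right)},m{\left(-4,1 \right)} \right)}} = \sqrt{37684 - -12} = \sqrt{37684 + 12} = \sqrt{37696} = 8 \sqrt{589}$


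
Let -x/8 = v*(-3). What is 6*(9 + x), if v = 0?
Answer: 54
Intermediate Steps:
x = 0 (x = -0*(-3) = -8*0 = 0)
6*(9 + x) = 6*(9 + 0) = 6*9 = 54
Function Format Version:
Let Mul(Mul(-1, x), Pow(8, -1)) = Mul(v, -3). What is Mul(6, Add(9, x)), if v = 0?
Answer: 54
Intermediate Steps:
x = 0 (x = Mul(-8, Mul(0, -3)) = Mul(-8, 0) = 0)
Mul(6, Add(9, x)) = Mul(6, Add(9, 0)) = Mul(6, 9) = 54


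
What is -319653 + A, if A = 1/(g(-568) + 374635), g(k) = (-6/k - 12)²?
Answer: -9662520297478349/30228154585 ≈ -3.1965e+5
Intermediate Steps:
g(k) = (-12 - 6/k)²
A = 80656/30228154585 (A = 1/(36*(1 + 2*(-568))²/(-568)² + 374635) = 1/(36*(1/322624)*(1 - 1136)² + 374635) = 1/(36*(1/322624)*(-1135)² + 374635) = 1/(36*(1/322624)*1288225 + 374635) = 1/(11594025/80656 + 374635) = 1/(30228154585/80656) = 80656/30228154585 ≈ 2.6682e-6)
-319653 + A = -319653 + 80656/30228154585 = -9662520297478349/30228154585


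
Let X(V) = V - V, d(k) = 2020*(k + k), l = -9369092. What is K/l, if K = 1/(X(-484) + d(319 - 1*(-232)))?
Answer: -1/20855973555680 ≈ -4.7948e-14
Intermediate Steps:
d(k) = 4040*k (d(k) = 2020*(2*k) = 4040*k)
X(V) = 0
K = 1/2226040 (K = 1/(0 + 4040*(319 - 1*(-232))) = 1/(0 + 4040*(319 + 232)) = 1/(0 + 4040*551) = 1/(0 + 2226040) = 1/2226040 ≈ 4.4923e-7)
K/l = (1/2226040)/(-9369092) = (1/2226040)*(-1/9369092) = -1/20855973555680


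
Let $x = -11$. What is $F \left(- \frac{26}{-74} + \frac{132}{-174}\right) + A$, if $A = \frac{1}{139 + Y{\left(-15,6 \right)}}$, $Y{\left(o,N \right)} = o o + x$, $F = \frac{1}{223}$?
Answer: $\frac{85018}{84465487} \approx 0.0010065$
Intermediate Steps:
$F = \frac{1}{223} \approx 0.0044843$
$Y{\left(o,N \right)} = -11 + o^{2}$ ($Y{\left(o,N \right)} = o o - 11 = o^{2} - 11 = -11 + o^{2}$)
$A = \frac{1}{353}$ ($A = \frac{1}{139 - \left(11 - \left(-15\right)^{2}\right)} = \frac{1}{139 + \left(-11 + 225\right)} = \frac{1}{139 + 214} = \frac{1}{353} \approx 0.0028329$)
$F \left(- \frac{26}{-74} + \frac{132}{-174}\right) + A = \frac{- \frac{26}{-74} + \frac{132}{-174}}{223} + \frac{1}{353} = \frac{\left(-26\right) \left(- \frac{1}{74}\right) + 132 \left(- \frac{1}{174}\right)}{223} + \frac{1}{353} = \frac{\frac{13}{37} - \frac{22}{29}}{223} + \frac{1}{353} = \frac{1}{223} \left(- \frac{437}{1073}\right) + \frac{1}{353} = - \frac{437}{239279} + \frac{1}{353} = \frac{85018}{84465487}$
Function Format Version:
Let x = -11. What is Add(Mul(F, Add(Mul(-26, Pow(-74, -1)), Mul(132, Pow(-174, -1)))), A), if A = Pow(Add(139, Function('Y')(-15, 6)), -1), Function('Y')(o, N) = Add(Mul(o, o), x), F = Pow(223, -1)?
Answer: Rational(85018, 84465487) ≈ 0.0010065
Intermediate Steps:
F = Rational(1, 223) ≈ 0.0044843
Function('Y')(o, N) = Add(-11, Pow(o, 2)) (Function('Y')(o, N) = Add(Mul(o, o), -11) = Add(Pow(o, 2), -11) = Add(-11, Pow(o, 2)))
A = Rational(1, 353) (A = Pow(Add(139, Add(-11, Pow(-15, 2))), -1) = Pow(Add(139, Add(-11, 225)), -1) = Pow(Add(139, 214), -1) = Pow(353, -1) = Rational(1, 353) ≈ 0.0028329)
Add(Mul(F, Add(Mul(-26, Pow(-74, -1)), Mul(132, Pow(-174, -1)))), A) = Add(Mul(Rational(1, 223), Add(Mul(-26, Pow(-74, -1)), Mul(132, Pow(-174, -1)))), Rational(1, 353)) = Add(Mul(Rational(1, 223), Add(Mul(-26, Rational(-1, 74)), Mul(132, Rational(-1, 174)))), Rational(1, 353)) = Add(Mul(Rational(1, 223), Add(Rational(13, 37), Rational(-22, 29))), Rational(1, 353)) = Add(Mul(Rational(1, 223), Rational(-437, 1073)), Rational(1, 353)) = Add(Rational(-437, 239279), Rational(1, 353)) = Rational(85018, 84465487)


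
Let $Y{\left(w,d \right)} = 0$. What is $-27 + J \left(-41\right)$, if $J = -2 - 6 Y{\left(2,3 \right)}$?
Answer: $55$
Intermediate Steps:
$J = -2$ ($J = -2 - 0 = -2 + 0 = -2$)
$-27 + J \left(-41\right) = -27 - -82 = -27 + 82 = 55$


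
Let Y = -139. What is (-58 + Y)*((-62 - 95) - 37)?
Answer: 38218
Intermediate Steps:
(-58 + Y)*((-62 - 95) - 37) = (-58 - 139)*((-62 - 95) - 37) = -197*(-157 - 37) = -197*(-194) = 38218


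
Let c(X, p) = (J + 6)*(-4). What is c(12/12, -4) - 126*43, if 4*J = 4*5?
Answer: -5462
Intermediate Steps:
J = 5 (J = (4*5)/4 = (¼)*20 = 5)
c(X, p) = -44 (c(X, p) = (5 + 6)*(-4) = 11*(-4) = -44)
c(12/12, -4) - 126*43 = -44 - 126*43 = -44 - 5418 = -5462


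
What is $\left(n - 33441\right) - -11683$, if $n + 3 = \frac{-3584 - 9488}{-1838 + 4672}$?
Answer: $- \frac{30841873}{1417} \approx -21766.0$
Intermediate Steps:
$n = - \frac{10787}{1417}$ ($n = -3 + \frac{-3584 - 9488}{-1838 + 4672} = -3 - \frac{13072}{2834} = -3 - \frac{6536}{1417} = - \frac{10787}{1417} \approx -7.6126$)
$\left(n - 33441\right) - -11683 = \left(- \frac{10787}{1417} - 33441\right) - -11683 = - \frac{47396684}{1417} + \left(-2993 + 14676\right) = - \frac{47396684}{1417} + 11683 = - \frac{30841873}{1417}$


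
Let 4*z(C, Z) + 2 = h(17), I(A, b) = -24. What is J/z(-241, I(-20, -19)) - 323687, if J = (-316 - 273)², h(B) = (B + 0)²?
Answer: -91510485/287 ≈ -3.1885e+5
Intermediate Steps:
h(B) = B²
z(C, Z) = 287/4 (z(C, Z) = -½ + (¼)*17² = -½ + (¼)*289 = -½ + 289/4 = 287/4)
J = 346921 (J = (-589)² = 346921)
J/z(-241, I(-20, -19)) - 323687 = 346921/(287/4) - 323687 = 346921*(4/287) - 323687 = 1387684/287 - 323687 = -91510485/287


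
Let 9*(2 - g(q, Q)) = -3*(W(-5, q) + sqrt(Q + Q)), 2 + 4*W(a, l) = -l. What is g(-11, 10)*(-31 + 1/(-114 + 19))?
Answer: -16203/190 - 1964*sqrt(5)/95 ≈ -131.51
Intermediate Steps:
W(a, l) = -1/2 - l/4 (W(a, l) = -1/2 + (-l)/4 = -1/2 - l/4)
g(q, Q) = 11/6 - q/12 + sqrt(2)*sqrt(Q)/3 (g(q, Q) = 2 - (-1)*((-1/2 - q/4) + sqrt(Q + Q))/3 = 2 - (-1)*((-1/2 - q/4) + sqrt(2*Q))/3 = 2 - (-1)*((-1/2 - q/4) + sqrt(2)*sqrt(Q))/3 = 2 - (-1)*(-1/2 - q/4 + sqrt(2)*sqrt(Q))/3 = 2 - (3/2 + 3*q/4 - 3*sqrt(2)*sqrt(Q))/9 = 2 + (-1/6 - q/12 + sqrt(2)*sqrt(Q)/3) = 11/6 - q/12 + sqrt(2)*sqrt(Q)/3)
g(-11, 10)*(-31 + 1/(-114 + 19)) = (11/6 - 1/12*(-11) + sqrt(2)*sqrt(10)/3)*(-31 + 1/(-114 + 19)) = (11/6 + 11/12 + 2*sqrt(5)/3)*(-31 + 1/(-95)) = (11/4 + 2*sqrt(5)/3)*(-31 - 1/95) = (11/4 + 2*sqrt(5)/3)*(-2946/95) = -16203/190 - 1964*sqrt(5)/95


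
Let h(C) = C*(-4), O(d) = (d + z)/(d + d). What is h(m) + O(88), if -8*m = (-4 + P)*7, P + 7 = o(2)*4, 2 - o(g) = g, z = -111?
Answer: -6799/176 ≈ -38.631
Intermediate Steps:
o(g) = 2 - g
O(d) = (-111 + d)/(2*d) (O(d) = (d - 111)/(d + d) = (-111 + d)/((2*d)) = (-111 + d)*(1/(2*d)) = (-111 + d)/(2*d))
P = -7 (P = -7 + (2 - 1*2)*4 = -7 + (2 - 2)*4 = -7 + 0*4 = -7 + 0 = -7)
m = 77/8 (m = -(-4 - 7)*7/8 = -(-11)*7/8 = -1/8*(-77) = 77/8 ≈ 9.6250)
h(C) = -4*C
h(m) + O(88) = -4*77/8 + (1/2)*(-111 + 88)/88 = -77/2 + (1/2)*(1/88)*(-23) = -77/2 - 23/176 = -6799/176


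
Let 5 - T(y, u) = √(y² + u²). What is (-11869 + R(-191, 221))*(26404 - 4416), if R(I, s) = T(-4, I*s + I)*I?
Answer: -281974112 + 8399416*√449482405 ≈ 1.7779e+11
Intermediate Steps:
T(y, u) = 5 - √(u² + y²) (T(y, u) = 5 - √(y² + u²) = 5 - √(u² + y²))
R(I, s) = I*(5 - √(16 + (I + I*s)²)) (R(I, s) = (5 - √((I*s + I)² + (-4)²))*I = (5 - √((I + I*s)² + 16))*I = (5 - √(16 + (I + I*s)²))*I = I*(5 - √(16 + (I + I*s)²)))
(-11869 + R(-191, 221))*(26404 - 4416) = (-11869 - 1*(-191)*(-5 + √(16 + (-191)²*(1 + 221)²)))*(26404 - 4416) = (-11869 - 1*(-191)*(-5 + √(16 + 36481*222²)))*21988 = (-11869 - 1*(-191)*(-5 + √(16 + 36481*49284)))*21988 = (-11869 - 1*(-191)*(-5 + √(16 + 1797929604)))*21988 = (-11869 - 1*(-191)*(-5 + √1797929620))*21988 = (-11869 - 1*(-191)*(-5 + 2*√449482405))*21988 = (-11869 + (-955 + 382*√449482405))*21988 = (-12824 + 382*√449482405)*21988 = -281974112 + 8399416*√449482405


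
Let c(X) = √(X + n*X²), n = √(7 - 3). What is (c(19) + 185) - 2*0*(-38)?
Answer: 185 + √741 ≈ 212.22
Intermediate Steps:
n = 2 (n = √4 = 2)
c(X) = √(X + 2*X²)
(c(19) + 185) - 2*0*(-38) = (√(19*(1 + 2*19)) + 185) - 2*0*(-38) = (√(19*(1 + 38)) + 185) + 0*(-38) = (√(19*39) + 185) + 0 = (√741 + 185) + 0 = (185 + √741) + 0 = 185 + √741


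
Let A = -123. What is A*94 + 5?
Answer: -11557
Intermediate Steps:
A*94 + 5 = -123*94 + 5 = -11562 + 5 = -11557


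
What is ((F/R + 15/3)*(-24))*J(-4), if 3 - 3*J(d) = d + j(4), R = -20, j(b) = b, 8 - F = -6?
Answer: -516/5 ≈ -103.20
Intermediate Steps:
F = 14 (F = 8 - 1*(-6) = 8 + 6 = 14)
J(d) = -1/3 - d/3 (J(d) = 1 - (d + 4)/3 = 1 - (4 + d)/3 = 1 + (-4/3 - d/3) = -1/3 - d/3)
((F/R + 15/3)*(-24))*J(-4) = ((14/(-20) + 15/3)*(-24))*(-1/3 - 1/3*(-4)) = ((14*(-1/20) + 15*(1/3))*(-24))*(-1/3 + 4/3) = ((-7/10 + 5)*(-24))*1 = ((43/10)*(-24))*1 = -516/5*1 = -516/5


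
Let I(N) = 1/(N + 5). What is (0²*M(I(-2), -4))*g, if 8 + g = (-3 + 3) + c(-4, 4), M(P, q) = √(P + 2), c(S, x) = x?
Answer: 0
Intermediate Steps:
I(N) = 1/(5 + N)
M(P, q) = √(2 + P)
g = -4 (g = -8 + ((-3 + 3) + 4) = -8 + (0 + 4) = -8 + 4 = -4)
(0²*M(I(-2), -4))*g = (0²*√(2 + 1/(5 - 2)))*(-4) = (0*√(2 + 1/3))*(-4) = (0*√(2 + ⅓))*(-4) = (0*√(7/3))*(-4) = (0*(√21/3))*(-4) = 0*(-4) = 0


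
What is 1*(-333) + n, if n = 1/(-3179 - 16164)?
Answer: -6441220/19343 ≈ -333.00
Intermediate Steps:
n = -1/19343 (n = 1/(-19343) = -1/19343 ≈ -5.1698e-5)
1*(-333) + n = 1*(-333) - 1/19343 = -333 - 1/19343 = -6441220/19343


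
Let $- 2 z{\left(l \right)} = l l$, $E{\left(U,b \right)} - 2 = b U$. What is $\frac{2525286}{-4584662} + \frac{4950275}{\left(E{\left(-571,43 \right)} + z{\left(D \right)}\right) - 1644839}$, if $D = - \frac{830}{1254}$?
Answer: $- \frac{2115900903312153957}{601769628792610739} \approx -3.5161$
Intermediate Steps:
$E{\left(U,b \right)} = 2 + U b$ ($E{\left(U,b \right)} = 2 + b U = 2 + U b$)
$D = - \frac{415}{627}$ ($D = \left(-830\right) \frac{1}{1254} = - \frac{415}{627} \approx -0.66188$)
$z{\left(l \right)} = - \frac{l^{2}}{2}$ ($z{\left(l \right)} = - \frac{l l}{2} = - \frac{l^{2}}{2}$)
$\frac{2525286}{-4584662} + \frac{4950275}{\left(E{\left(-571,43 \right)} + z{\left(D \right)}\right) - 1644839} = \frac{2525286}{-4584662} + \frac{4950275}{\left(\left(2 - 24553\right) - \frac{\left(- \frac{415}{627}\right)^{2}}{2}\right) - 1644839} = 2525286 \left(- \frac{1}{4584662}\right) + \frac{4950275}{\left(\left(2 - 24553\right) - \frac{172225}{786258}\right) - 1644839} = - \frac{1262643}{2292331} + \frac{4950275}{\left(-24551 - \frac{172225}{786258}\right) - 1644839} = - \frac{1262643}{2292331} + \frac{4950275}{- \frac{19303592383}{786258} - 1644839} = - \frac{1262643}{2292331} + \frac{4950275}{- \frac{1312571414845}{786258}} = - \frac{1262643}{2292331} + 4950275 \left(- \frac{786258}{1312571414845}\right) = - \frac{1262643}{2292331} - \frac{778438664190}{262514282969} = - \frac{2115900903312153957}{601769628792610739}$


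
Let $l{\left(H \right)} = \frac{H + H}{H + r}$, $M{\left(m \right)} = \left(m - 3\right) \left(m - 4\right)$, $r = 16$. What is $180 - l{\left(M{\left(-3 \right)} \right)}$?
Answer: $\frac{5178}{29} \approx 178.55$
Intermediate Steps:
$M{\left(m \right)} = \left(-4 + m\right) \left(-3 + m\right)$ ($M{\left(m \right)} = \left(-3 + m\right) \left(-4 + m\right) = \left(-4 + m\right) \left(-3 + m\right)$)
$l{\left(H \right)} = \frac{2 H}{16 + H}$ ($l{\left(H \right)} = \frac{H + H}{H + 16} = \frac{2 H}{16 + H}$)
$180 - l{\left(M{\left(-3 \right)} \right)} = 180 - \frac{2 \left(12 + \left(-3\right)^{2} - -21\right)}{16 + \left(12 + \left(-3\right)^{2} - -21\right)} = 180 - \frac{2 \left(12 + 9 + 21\right)}{16 + \left(12 + 9 + 21\right)} = 180 - 2 \cdot 42 \frac{1}{16 + 42} = 180 - 2 \cdot 42 \cdot \frac{1}{58} = 180 - \frac{42}{29} = \frac{5178}{29}$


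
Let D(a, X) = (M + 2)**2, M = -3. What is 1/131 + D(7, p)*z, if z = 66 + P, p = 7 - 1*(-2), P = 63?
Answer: 16900/131 ≈ 129.01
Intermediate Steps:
p = 9 (p = 7 + 2 = 9)
D(a, X) = 1 (D(a, X) = (-3 + 2)**2 = (-1)**2 = 1)
z = 129 (z = 66 + 63 = 129)
1/131 + D(7, p)*z = 1/131 + 1*129 = 1/131 + 129 = 16900/131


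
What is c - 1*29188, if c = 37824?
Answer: 8636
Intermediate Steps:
c - 1*29188 = 37824 - 1*29188 = 37824 - 29188 = 8636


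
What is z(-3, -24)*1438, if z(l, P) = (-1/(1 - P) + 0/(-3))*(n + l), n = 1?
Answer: 2876/25 ≈ 115.04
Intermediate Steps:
z(l, P) = -(1 + l)/(1 - P) (z(l, P) = (-1/(1 - P) + 0/(-3))*(1 + l) = (-1/(1 - P) + 0*(-⅓))*(1 + l) = (-1/(1 - P) + 0)*(1 + l) = (-1/(1 - P))*(1 + l) = -(1 + l)/(1 - P))
z(-3, -24)*1438 = ((1 - 3)/(-1 - 24))*1438 = (-2/(-25))*1438 = -1/25*(-2)*1438 = (2/25)*1438 = 2876/25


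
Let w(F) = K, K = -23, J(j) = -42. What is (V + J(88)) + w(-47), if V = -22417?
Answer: -22482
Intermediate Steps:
w(F) = -23
(V + J(88)) + w(-47) = (-22417 - 42) - 23 = -22459 - 23 = -22482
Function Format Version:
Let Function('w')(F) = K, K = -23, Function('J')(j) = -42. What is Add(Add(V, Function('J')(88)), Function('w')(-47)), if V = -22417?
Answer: -22482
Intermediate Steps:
Function('w')(F) = -23
Add(Add(V, Function('J')(88)), Function('w')(-47)) = Add(Add(-22417, -42), -23) = Add(-22459, -23) = -22482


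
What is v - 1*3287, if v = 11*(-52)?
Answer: -3859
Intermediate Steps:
v = -572
v - 1*3287 = -572 - 1*3287 = -572 - 3287 = -3859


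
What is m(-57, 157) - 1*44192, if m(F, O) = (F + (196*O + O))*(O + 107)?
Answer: 8106016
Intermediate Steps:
m(F, O) = (107 + O)*(F + 197*O) (m(F, O) = (F + 197*O)*(107 + O) = (107 + O)*(F + 197*O))
m(-57, 157) - 1*44192 = (107*(-57) + 197*157² + 21079*157 - 57*157) - 1*44192 = (-6099 + 197*24649 + 3309403 - 8949) - 44192 = (-6099 + 4855853 + 3309403 - 8949) - 44192 = 8150208 - 44192 = 8106016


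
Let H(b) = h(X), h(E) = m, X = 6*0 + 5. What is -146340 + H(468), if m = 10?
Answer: -146330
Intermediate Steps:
X = 5 (X = 0 + 5 = 5)
h(E) = 10
H(b) = 10
-146340 + H(468) = -146340 + 10 = -146330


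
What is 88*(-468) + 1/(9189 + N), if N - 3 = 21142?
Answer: -1249275455/30334 ≈ -41184.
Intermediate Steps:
N = 21145 (N = 3 + 21142 = 21145)
88*(-468) + 1/(9189 + N) = 88*(-468) + 1/(9189 + 21145) = -41184 + 1/30334 = -1249275455/30334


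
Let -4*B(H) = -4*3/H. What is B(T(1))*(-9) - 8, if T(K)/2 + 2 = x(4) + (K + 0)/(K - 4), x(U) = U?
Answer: -161/10 ≈ -16.100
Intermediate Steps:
T(K) = 4 + 2*K/(-4 + K) (T(K) = -4 + 2*(4 + (K + 0)/(K - 4)) = -4 + 2*(4 + K/(-4 + K)) = -4 + (8 + 2*K/(-4 + K)) = 4 + 2*K/(-4 + K))
B(H) = 3/H (B(H) = -(-1)/(H/3) = -(-1)*3/H = -(-3)/H = 3/H)
B(T(1))*(-9) - 8 = (3/((2*(-8 + 3*1)/(-4 + 1))))*(-9) - 8 = (3/((2*(-8 + 3)/(-3))))*(-9) - 8 = (3/((2*(-⅓)*(-5))))*(-9) - 8 = (3/(10/3))*(-9) - 8 = (3*(3/10))*(-9) - 8 = (9/10)*(-9) - 8 = -81/10 - 8 = -161/10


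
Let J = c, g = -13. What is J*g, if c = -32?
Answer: 416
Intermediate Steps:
J = -32
J*g = -32*(-13) = 416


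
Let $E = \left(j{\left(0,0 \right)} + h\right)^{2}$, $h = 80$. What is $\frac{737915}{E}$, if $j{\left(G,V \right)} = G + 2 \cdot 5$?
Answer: $\frac{147583}{1620} \approx 91.101$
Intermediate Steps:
$j{\left(G,V \right)} = 10 + G$ ($j{\left(G,V \right)} = G + 10 = 10 + G$)
$E = 8100$ ($E = \left(\left(10 + 0\right) + 80\right)^{2} = \left(10 + 80\right)^{2} = 90^{2} = 8100$)
$\frac{737915}{E} = \frac{737915}{8100} = 737915 \cdot \frac{1}{8100} = \frac{147583}{1620}$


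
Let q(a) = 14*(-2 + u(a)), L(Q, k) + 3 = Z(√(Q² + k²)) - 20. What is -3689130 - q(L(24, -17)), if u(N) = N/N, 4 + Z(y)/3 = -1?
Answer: -3689116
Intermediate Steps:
Z(y) = -15 (Z(y) = -12 + 3*(-1) = -12 - 3 = -15)
u(N) = 1
L(Q, k) = -38 (L(Q, k) = -3 + (-15 - 20) = -3 - 35 = -38)
q(a) = -14 (q(a) = 14*(-2 + 1) = 14*(-1) = -14)
-3689130 - q(L(24, -17)) = -3689130 - 1*(-14) = -3689130 + 14 = -3689116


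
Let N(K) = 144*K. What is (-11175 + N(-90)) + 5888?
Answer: -18247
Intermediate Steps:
(-11175 + N(-90)) + 5888 = (-11175 + 144*(-90)) + 5888 = (-11175 - 12960) + 5888 = -24135 + 5888 = -18247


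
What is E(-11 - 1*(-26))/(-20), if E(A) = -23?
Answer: 23/20 ≈ 1.1500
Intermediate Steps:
E(-11 - 1*(-26))/(-20) = -23/(-20) = -1/20*(-23) = 23/20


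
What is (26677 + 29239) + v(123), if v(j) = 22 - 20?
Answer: 55918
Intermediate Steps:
v(j) = 2
(26677 + 29239) + v(123) = (26677 + 29239) + 2 = 55916 + 2 = 55918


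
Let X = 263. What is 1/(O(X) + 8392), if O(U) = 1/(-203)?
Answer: 203/1703575 ≈ 0.00011916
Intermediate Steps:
O(U) = -1/203
1/(O(X) + 8392) = 1/(-1/203 + 8392) = 1/(1703575/203) = 203/1703575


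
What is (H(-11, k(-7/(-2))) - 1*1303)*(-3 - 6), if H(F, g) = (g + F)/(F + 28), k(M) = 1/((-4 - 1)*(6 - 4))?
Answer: 1994589/170 ≈ 11733.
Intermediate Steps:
k(M) = -⅒ (k(M) = 1/(-5*2) = 1/(-10) = -⅒)
H(F, g) = (F + g)/(28 + F)
(H(-11, k(-7/(-2))) - 1*1303)*(-3 - 6) = ((-11 - ⅒)/(28 - 11) - 1*1303)*(-3 - 6) = (-111/10/17 - 1303)*(-9) = ((1/17)*(-111/10) - 1303)*(-9) = (-111/170 - 1303)*(-9) = -221621/170*(-9) = 1994589/170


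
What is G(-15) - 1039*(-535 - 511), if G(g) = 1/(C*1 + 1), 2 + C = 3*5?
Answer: 15215117/14 ≈ 1.0868e+6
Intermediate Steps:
C = 13 (C = -2 + 3*5 = -2 + 15 = 13)
G(g) = 1/14 (G(g) = 1/(13*1 + 1) = 1/(13 + 1) = 1/14)
G(-15) - 1039*(-535 - 511) = 1/14 - 1039*(-535 - 511) = 1/14 - 1039*(-1046) = 1/14 + 1086794 = 15215117/14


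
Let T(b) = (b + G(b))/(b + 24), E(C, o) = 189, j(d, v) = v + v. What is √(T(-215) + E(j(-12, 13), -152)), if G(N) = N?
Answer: √6977039/191 ≈ 13.829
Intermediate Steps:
j(d, v) = 2*v
T(b) = 2*b/(24 + b) (T(b) = (b + b)/(b + 24) = (2*b)/(24 + b) = 2*b/(24 + b))
√(T(-215) + E(j(-12, 13), -152)) = √(2*(-215)/(24 - 215) + 189) = √(2*(-215)/(-191) + 189) = √(2*(-215)*(-1/191) + 189) = √(430/191 + 189) = √(36529/191) = √6977039/191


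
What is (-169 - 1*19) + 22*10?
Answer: 32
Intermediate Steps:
(-169 - 1*19) + 22*10 = (-169 - 19) + 220 = -188 + 220 = 32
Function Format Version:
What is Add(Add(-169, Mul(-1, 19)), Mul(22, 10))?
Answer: 32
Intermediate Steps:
Add(Add(-169, Mul(-1, 19)), Mul(22, 10)) = Add(Add(-169, -19), 220) = Add(-188, 220) = 32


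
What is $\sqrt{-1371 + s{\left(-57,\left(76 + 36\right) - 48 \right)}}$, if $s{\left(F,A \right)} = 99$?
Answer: $2 i \sqrt{318} \approx 35.665 i$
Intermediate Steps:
$\sqrt{-1371 + s{\left(-57,\left(76 + 36\right) - 48 \right)}} = \sqrt{-1371 + 99} = \sqrt{-1272} = 2 i \sqrt{318}$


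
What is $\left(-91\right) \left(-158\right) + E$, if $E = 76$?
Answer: $14454$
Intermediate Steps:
$\left(-91\right) \left(-158\right) + E = \left(-91\right) \left(-158\right) + 76 = 14378 + 76 = 14454$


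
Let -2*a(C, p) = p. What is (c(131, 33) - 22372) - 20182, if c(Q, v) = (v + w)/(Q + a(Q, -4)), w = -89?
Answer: -808534/19 ≈ -42554.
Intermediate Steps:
a(C, p) = -p/2
c(Q, v) = (-89 + v)/(2 + Q) (c(Q, v) = (v - 89)/(Q - 1/2*(-4)) = (-89 + v)/(Q + 2) = (-89 + v)/(2 + Q))
(c(131, 33) - 22372) - 20182 = ((-89 + 33)/(2 + 131) - 22372) - 20182 = (-56/133 - 22372) - 20182 = ((1/133)*(-56) - 22372) - 20182 = (-8/19 - 22372) - 20182 = -425076/19 - 20182 = -808534/19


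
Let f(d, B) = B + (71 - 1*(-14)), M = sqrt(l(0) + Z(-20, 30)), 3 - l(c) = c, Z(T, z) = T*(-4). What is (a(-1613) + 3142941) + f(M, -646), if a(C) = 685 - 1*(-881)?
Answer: 3143946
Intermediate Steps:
Z(T, z) = -4*T
l(c) = 3 - c
a(C) = 1566 (a(C) = 685 + 881 = 1566)
M = sqrt(83) (M = sqrt((3 - 1*0) - 4*(-20)) = sqrt((3 + 0) + 80) = sqrt(3 + 80) = sqrt(83) ≈ 9.1104)
f(d, B) = 85 + B (f(d, B) = B + (71 + 14) = B + 85 = 85 + B)
(a(-1613) + 3142941) + f(M, -646) = (1566 + 3142941) + (85 - 646) = 3144507 - 561 = 3143946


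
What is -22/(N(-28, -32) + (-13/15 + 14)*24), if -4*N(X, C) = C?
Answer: -55/808 ≈ -0.068069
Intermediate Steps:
N(X, C) = -C/4
-22/(N(-28, -32) + (-13/15 + 14)*24) = -22/(-1/4*(-32) + (-13/15 + 14)*24) = -22/(8 + (-13*1/15 + 14)*24) = -22/(8 + (-13/15 + 14)*24) = -22/(8 + (197/15)*24) = -22/(8 + 1576/5) = -22/1616/5 = -22*5/1616 = -55/808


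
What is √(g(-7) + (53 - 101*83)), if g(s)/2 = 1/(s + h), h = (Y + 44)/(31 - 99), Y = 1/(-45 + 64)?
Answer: I*√813318093634/9881 ≈ 91.27*I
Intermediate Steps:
Y = 1/19 ≈ 0.052632
h = -837/1292 (h = (1/19 + 44)/(31 - 99) = (837/19)/(-68) = (837/19)*(-1/68) = -837/1292 ≈ -0.64783)
g(s) = 2/(-837/1292 + s) (g(s) = 2/(s - 837/1292) = 2/(-837/1292 + s))
√(g(-7) + (53 - 101*83)) = √(2584/(-837 + 1292*(-7)) + (53 - 101*83)) = √(2584/(-837 - 9044) + (53 - 8383)) = √(2584/(-9881) - 8330) = √(2584*(-1/9881) - 8330) = √(-2584/9881 - 8330) = √(-82311314/9881) = I*√813318093634/9881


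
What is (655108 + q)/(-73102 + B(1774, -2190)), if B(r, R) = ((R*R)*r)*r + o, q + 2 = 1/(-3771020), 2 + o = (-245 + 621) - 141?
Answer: 2470417828119/56918611127809215620 ≈ 4.3403e-8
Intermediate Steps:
o = 233 (o = -2 + ((-245 + 621) - 141) = -2 + (376 - 141) = -2 + 235 = 233)
q = -7542041/3771020 (q = -2 + 1/(-3771020) = -2 - 1/3771020 = -7542041/3771020 ≈ -2.0000)
B(r, R) = 233 + R**2*r**2 (B(r, R) = ((R*R)*r)*r + 233 = (R**2*r)*r + 233 = (r*R**2)*r + 233 = R**2*r**2 + 233 = 233 + R**2*r**2)
(655108 + q)/(-73102 + B(1774, -2190)) = (655108 - 7542041/3771020)/(-73102 + (233 + (-2190)**2*1774**2)) = 2470417828119/(3771020*(-73102 + (233 + 4796100*3147076))) = 2470417828119/(3771020*(-73102 + (233 + 15093691203600))) = 2470417828119/(3771020*(-73102 + 15093691203833)) = (2470417828119/3771020)/15093691130731 = (2470417828119/3771020)*(1/15093691130731) = 2470417828119/56918611127809215620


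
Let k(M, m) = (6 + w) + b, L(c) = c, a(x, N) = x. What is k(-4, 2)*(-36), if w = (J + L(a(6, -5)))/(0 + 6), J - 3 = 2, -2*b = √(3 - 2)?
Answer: -264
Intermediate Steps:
b = -½ (b = -√(3 - 2)/2 = -√1/2 = -½*1 = -½ ≈ -0.50000)
J = 5 (J = 3 + 2 = 5)
w = 11/6 (w = (5 + 6)/(0 + 6) = 11/6 ≈ 1.8333)
k(M, m) = 22/3 (k(M, m) = (6 + 11/6) - ½ = 47/6 - ½ = 22/3)
k(-4, 2)*(-36) = (22/3)*(-36) = -264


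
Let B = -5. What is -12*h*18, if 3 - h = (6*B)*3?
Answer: -20088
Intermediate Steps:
h = 93 (h = 3 - 6*(-5)*3 = 3 - (-30)*3 = 3 - 1*(-90) = 3 + 90 = 93)
-12*h*18 = -12*93*18 = -1116*18 = -20088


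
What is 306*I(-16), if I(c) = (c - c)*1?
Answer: 0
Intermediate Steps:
I(c) = 0 (I(c) = 0*1 = 0)
306*I(-16) = 306*0 = 0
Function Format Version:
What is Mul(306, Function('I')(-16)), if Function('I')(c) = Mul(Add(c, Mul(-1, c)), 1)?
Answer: 0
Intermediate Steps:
Function('I')(c) = 0 (Function('I')(c) = Mul(0, 1) = 0)
Mul(306, Function('I')(-16)) = Mul(306, 0) = 0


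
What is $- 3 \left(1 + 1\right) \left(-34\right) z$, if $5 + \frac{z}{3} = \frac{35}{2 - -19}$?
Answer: $-2040$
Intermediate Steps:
$z = -10$ ($z = -15 + 3 \frac{35}{2 - -19} = -15 + 3 \frac{35}{2 + 19} = -15 + 3 \cdot \frac{35}{21} = -15 + 3 \cdot 35 \cdot \frac{1}{21} = -15 + 3 \cdot \frac{5}{3} = -15 + 5 = -10$)
$- 3 \left(1 + 1\right) \left(-34\right) z = - 3 \left(1 + 1\right) \left(-34\right) \left(-10\right) = \left(-3\right) 2 \left(-34\right) \left(-10\right) = \left(-6\right) \left(-34\right) \left(-10\right) = 204 \left(-10\right) = -2040$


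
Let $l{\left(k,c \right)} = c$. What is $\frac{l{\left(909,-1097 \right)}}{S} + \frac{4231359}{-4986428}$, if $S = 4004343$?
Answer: $- \frac{16949282903653}{19967368056804} \approx -0.84885$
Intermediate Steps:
$\frac{l{\left(909,-1097 \right)}}{S} + \frac{4231359}{-4986428} = - \frac{1097}{4004343} + \frac{4231359}{-4986428} = \left(-1097\right) \frac{1}{4004343} + 4231359 \left(- \frac{1}{4986428}\right) = - \frac{1097}{4004343} - \frac{4231359}{4986428} = - \frac{16949282903653}{19967368056804}$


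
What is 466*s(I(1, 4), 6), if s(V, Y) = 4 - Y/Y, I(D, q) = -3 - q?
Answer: 1398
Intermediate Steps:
s(V, Y) = 3 (s(V, Y) = 4 - 1*1 = 4 - 1 = 3)
466*s(I(1, 4), 6) = 466*3 = 1398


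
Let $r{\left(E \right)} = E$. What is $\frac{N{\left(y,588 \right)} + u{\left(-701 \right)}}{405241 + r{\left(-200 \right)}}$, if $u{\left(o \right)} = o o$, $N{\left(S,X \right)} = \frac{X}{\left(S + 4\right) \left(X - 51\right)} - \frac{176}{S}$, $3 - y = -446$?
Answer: $\frac{2555849197565}{2106679749369} \approx 1.2132$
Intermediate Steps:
$y = 449$ ($y = 3 - -446 = 3 + 446 = 449$)
$N{\left(S,X \right)} = - \frac{176}{S} + \frac{X}{\left(-51 + X\right) \left(4 + S\right)}$ ($N{\left(S,X \right)} = \frac{X}{\left(4 + S\right) \left(-51 + X\right)} - \frac{176}{S} = \frac{X}{\left(-51 + X\right) \left(4 + S\right)} - \frac{176}{S} = - \frac{176}{S} + \frac{X}{\left(-51 + X\right) \left(4 + S\right)}$)
$u{\left(o \right)} = o^{2}$
$\frac{N{\left(y,588 \right)} + u{\left(-701 \right)}}{405241 + r{\left(-200 \right)}} = \frac{\frac{35904 - 413952 + 8976 \cdot 449 - 78575 \cdot 588}{449 \left(-204 - 22899 + 4 \cdot 588 + 449 \cdot 588\right)} + \left(-701\right)^{2}}{405241 - 200} = \frac{\frac{35904 - 413952 + 4030224 - 46202100}{449 \left(-204 - 22899 + 2352 + 264012\right)} + 491401}{405041} = \left(\frac{1}{449} \cdot \frac{1}{243261} \left(-42549924\right) + 491401\right) \frac{1}{405041} = \left(- \frac{14183308}{36408063} + 491401\right) \frac{1}{405041} = \frac{17890944382955}{36408063} \cdot \frac{1}{405041} = \frac{2555849197565}{2106679749369}$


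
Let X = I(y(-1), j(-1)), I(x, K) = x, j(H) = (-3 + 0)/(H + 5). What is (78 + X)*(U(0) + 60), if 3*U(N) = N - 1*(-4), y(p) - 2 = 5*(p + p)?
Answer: 12880/3 ≈ 4293.3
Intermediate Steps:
y(p) = 2 + 10*p (y(p) = 2 + 5*(p + p) = 2 + 5*(2*p) = 2 + 10*p)
j(H) = -3/(5 + H)
U(N) = 4/3 + N/3 (U(N) = (N - 1*(-4))/3 = (N + 4)/3 = (4 + N)/3 = 4/3 + N/3)
X = -8 (X = 2 + 10*(-1) = 2 - 10 = -8)
(78 + X)*(U(0) + 60) = (78 - 8)*((4/3 + (⅓)*0) + 60) = 70*((4/3 + 0) + 60) = 70*(4/3 + 60) = 70*(184/3) = 12880/3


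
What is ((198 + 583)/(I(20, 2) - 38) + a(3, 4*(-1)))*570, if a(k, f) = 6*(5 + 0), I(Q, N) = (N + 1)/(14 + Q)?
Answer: 6906120/1289 ≈ 5357.7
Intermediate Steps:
I(Q, N) = (1 + N)/(14 + Q)
a(k, f) = 30 (a(k, f) = 6*5 = 30)
((198 + 583)/(I(20, 2) - 38) + a(3, 4*(-1)))*570 = ((198 + 583)/((1 + 2)/(14 + 20) - 38) + 30)*570 = (781/(3/34 - 38) + 30)*570 = (781/(-1289/34) + 30)*570 = (781*(-34/1289) + 30)*570 = (-26554/1289 + 30)*570 = (12116/1289)*570 = 6906120/1289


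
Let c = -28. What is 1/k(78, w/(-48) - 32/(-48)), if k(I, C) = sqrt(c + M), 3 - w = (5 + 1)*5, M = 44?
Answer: 1/4 ≈ 0.25000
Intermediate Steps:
w = -27 (w = 3 - (5 + 1)*5 = 3 - 6*5 = 3 - 1*30 = 3 - 30 = -27)
k(I, C) = 4 (k(I, C) = sqrt(-28 + 44) = sqrt(16) = 4)
1/k(78, w/(-48) - 32/(-48)) = 1/4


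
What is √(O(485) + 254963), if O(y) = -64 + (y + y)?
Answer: √255869 ≈ 505.83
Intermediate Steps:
O(y) = -64 + 2*y
√(O(485) + 254963) = √((-64 + 2*485) + 254963) = √((-64 + 970) + 254963) = √(906 + 254963) = √255869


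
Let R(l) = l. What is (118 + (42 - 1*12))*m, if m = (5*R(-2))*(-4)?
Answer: 5920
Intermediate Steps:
m = 40 (m = (5*(-2))*(-4) = -10*(-4) = 40)
(118 + (42 - 1*12))*m = (118 + (42 - 1*12))*40 = (118 + (42 - 12))*40 = (118 + 30)*40 = 148*40 = 5920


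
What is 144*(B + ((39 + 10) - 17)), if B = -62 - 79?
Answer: -15696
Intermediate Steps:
B = -141
144*(B + ((39 + 10) - 17)) = 144*(-141 + ((39 + 10) - 17)) = 144*(-141 + (49 - 17)) = 144*(-141 + 32) = 144*(-109) = -15696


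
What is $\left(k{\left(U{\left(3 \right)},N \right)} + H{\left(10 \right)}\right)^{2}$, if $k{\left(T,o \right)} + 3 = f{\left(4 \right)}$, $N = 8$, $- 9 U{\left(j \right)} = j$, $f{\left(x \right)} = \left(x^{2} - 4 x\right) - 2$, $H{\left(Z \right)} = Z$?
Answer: $25$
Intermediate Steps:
$f{\left(x \right)} = -2 + x^{2} - 4 x$
$U{\left(j \right)} = - \frac{j}{9}$
$k{\left(T,o \right)} = -5$ ($k{\left(T,o \right)} = -3 - \left(18 - 16\right) = -3 - 2 = -5$)
$\left(k{\left(U{\left(3 \right)},N \right)} + H{\left(10 \right)}\right)^{2} = \left(-5 + 10\right)^{2} = 5^{2} = 25$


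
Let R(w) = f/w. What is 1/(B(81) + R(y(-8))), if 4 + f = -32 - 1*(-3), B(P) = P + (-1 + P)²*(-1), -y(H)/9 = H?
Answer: -24/151667 ≈ -0.00015824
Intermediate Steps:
y(H) = -9*H
B(P) = P - (-1 + P)²
f = -33 (f = -4 + (-32 - 1*(-3)) = -4 + (-32 + 3) = -4 - 29 = -33)
R(w) = -33/w
1/(B(81) + R(y(-8))) = 1/((81 - (-1 + 81)²) - 33/((-9*(-8)))) = 1/((81 - 1*80²) - 33/72) = 1/((81 - 1*6400) - 33*1/72) = 1/((81 - 6400) - 11/24) = 1/(-6319 - 11/24) = 1/(-151667/24) = -24/151667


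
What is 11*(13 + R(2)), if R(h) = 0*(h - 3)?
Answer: 143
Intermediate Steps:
R(h) = 0 (R(h) = 0*(-3 + h) = 0)
11*(13 + R(2)) = 11*(13 + 0) = 11*13 = 143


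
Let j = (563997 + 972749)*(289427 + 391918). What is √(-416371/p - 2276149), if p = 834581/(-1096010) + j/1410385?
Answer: I*√119902229382414750251857691779138656642351/229516140071006003 ≈ 1508.7*I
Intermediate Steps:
j = 1047054203370 (j = 1536746*681345 = 1047054203370)
p = 229516140071006003/309159212770 (p = 834581/(-1096010) + 1047054203370/1410385 = 834581*(-1/1096010) + 1047054203370*(1/1410385) = -834581/1096010 + 209410840674/282077 = 229516140071006003/309159212770 ≈ 7.4239e+5)
√(-416371/p - 2276149) = √(-416371/229516140071006003/309159212770 - 2276149) = √(-416371*309159212770/229516140071006003 - 2276149) = √(-128724930580257670/229516140071006003 - 2276149) = √(-522413061431410822980117/229516140071006003) = I*√119902229382414750251857691779138656642351/229516140071006003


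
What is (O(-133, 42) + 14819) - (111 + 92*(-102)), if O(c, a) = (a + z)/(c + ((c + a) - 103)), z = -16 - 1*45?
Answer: 7878103/327 ≈ 24092.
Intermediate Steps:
z = -61 (z = -16 - 45 = -61)
O(c, a) = (-61 + a)/(-103 + a + 2*c) (O(c, a) = (a - 61)/(c + ((c + a) - 103)) = (-61 + a)/(c + ((a + c) - 103)) = (-61 + a)/(c + (-103 + a + c)) = (-61 + a)/(-103 + a + 2*c))
(O(-133, 42) + 14819) - (111 + 92*(-102)) = ((-61 + 42)/(-103 + 42 + 2*(-133)) + 14819) - (111 + 92*(-102)) = (-19/(-103 + 42 - 266) + 14819) - (111 - 9384) = (-19/(-327) + 14819) - 1*(-9273) = (-1/327*(-19) + 14819) + 9273 = (19/327 + 14819) + 9273 = 4845832/327 + 9273 = 7878103/327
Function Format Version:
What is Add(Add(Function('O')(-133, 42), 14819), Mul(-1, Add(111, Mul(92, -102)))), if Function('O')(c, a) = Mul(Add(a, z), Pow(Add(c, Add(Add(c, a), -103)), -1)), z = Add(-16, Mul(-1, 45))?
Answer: Rational(7878103, 327) ≈ 24092.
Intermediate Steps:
z = -61 (z = Add(-16, -45) = -61)
Function('O')(c, a) = Mul(Pow(Add(-103, a, Mul(2, c)), -1), Add(-61, a)) (Function('O')(c, a) = Mul(Add(a, -61), Pow(Add(c, Add(Add(c, a), -103)), -1)) = Mul(Add(-61, a), Pow(Add(c, Add(Add(a, c), -103)), -1)) = Mul(Add(-61, a), Pow(Add(c, Add(-103, a, c)), -1)) = Mul(Add(-61, a), Pow(Add(-103, a, Mul(2, c)), -1)) = Mul(Pow(Add(-103, a, Mul(2, c)), -1), Add(-61, a)))
Add(Add(Function('O')(-133, 42), 14819), Mul(-1, Add(111, Mul(92, -102)))) = Add(Add(Mul(Pow(Add(-103, 42, Mul(2, -133)), -1), Add(-61, 42)), 14819), Mul(-1, Add(111, Mul(92, -102)))) = Add(Add(Mul(Pow(Add(-103, 42, -266), -1), -19), 14819), Mul(-1, Add(111, -9384))) = Add(Add(Mul(Pow(-327, -1), -19), 14819), Mul(-1, -9273)) = Add(Add(Mul(Rational(-1, 327), -19), 14819), 9273) = Add(Add(Rational(19, 327), 14819), 9273) = Add(Rational(4845832, 327), 9273) = Rational(7878103, 327)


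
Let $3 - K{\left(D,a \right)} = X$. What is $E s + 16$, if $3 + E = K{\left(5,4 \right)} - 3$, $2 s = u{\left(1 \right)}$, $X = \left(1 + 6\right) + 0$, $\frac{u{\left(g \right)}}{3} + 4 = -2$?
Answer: $106$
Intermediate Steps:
$u{\left(g \right)} = -18$ ($u{\left(g \right)} = -12 + 3 \left(-2\right) = -12 - 6 = -18$)
$X = 7$ ($X = 7 + 0 = 7$)
$s = -9$ ($s = \frac{1}{2} \left(-18\right) = -9$)
$K{\left(D,a \right)} = -4$ ($K{\left(D,a \right)} = 3 - 7 = -4$)
$E = -10$ ($E = -3 - 7 = -10$)
$E s + 16 = \left(-10\right) \left(-9\right) + 16 = 90 + 16 = 106$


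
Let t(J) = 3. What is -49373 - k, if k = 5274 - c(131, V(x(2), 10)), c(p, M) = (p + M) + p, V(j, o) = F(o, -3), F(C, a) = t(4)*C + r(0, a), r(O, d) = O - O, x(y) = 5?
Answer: -54355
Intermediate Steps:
r(O, d) = 0
F(C, a) = 3*C (F(C, a) = 3*C + 0 = 3*C)
V(j, o) = 3*o
c(p, M) = M + 2*p (c(p, M) = (M + p) + p = M + 2*p)
k = 4982 (k = 5274 - (3*10 + 2*131) = 5274 - (30 + 262) = 5274 - 1*292 = 5274 - 292 = 4982)
-49373 - k = -49373 - 1*4982 = -49373 - 4982 = -54355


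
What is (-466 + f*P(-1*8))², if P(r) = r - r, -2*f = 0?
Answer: 217156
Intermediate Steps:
f = 0 (f = -½*0 = 0)
P(r) = 0
(-466 + f*P(-1*8))² = (-466 + 0*0)² = (-466 + 0)² = (-466)² = 217156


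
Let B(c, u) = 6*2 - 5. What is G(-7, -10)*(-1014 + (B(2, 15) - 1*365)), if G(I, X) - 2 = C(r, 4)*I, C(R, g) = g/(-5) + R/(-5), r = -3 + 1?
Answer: -32928/5 ≈ -6585.6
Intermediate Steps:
B(c, u) = 7 (B(c, u) = 12 - 5 = 7)
r = -2
C(R, g) = -R/5 - g/5 (C(R, g) = g*(-1/5) + R*(-1/5) = -g/5 - R/5 = -R/5 - g/5)
G(I, X) = 2 - 2*I/5 (G(I, X) = 2 + (-1/5*(-2) - 1/5*4)*I = 2 + (2/5 - 4/5)*I = 2 - 2*I/5)
G(-7, -10)*(-1014 + (B(2, 15) - 1*365)) = (2 - 2/5*(-7))*(-1014 + (7 - 1*365)) = (2 + 14/5)*(-1014 + (7 - 365)) = 24*(-1014 - 358)/5 = (24/5)*(-1372) = -32928/5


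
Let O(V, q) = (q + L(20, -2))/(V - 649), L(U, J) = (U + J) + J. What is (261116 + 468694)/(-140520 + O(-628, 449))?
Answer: -62131158/11962967 ≈ -5.1936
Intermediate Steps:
L(U, J) = U + 2*J (L(U, J) = (J + U) + J = U + 2*J)
O(V, q) = (16 + q)/(-649 + V) (O(V, q) = (q + (20 + 2*(-2)))/(V - 649) = (q + (20 - 4))/(-649 + V) = (q + 16)/(-649 + V) = (16 + q)/(-649 + V))
(261116 + 468694)/(-140520 + O(-628, 449)) = (261116 + 468694)/(-140520 + (16 + 449)/(-649 - 628)) = 729810/(-140520 + 465/(-1277)) = 729810/(-140520 - 1/1277*465) = 729810/(-140520 - 465/1277) = 729810/(-179444505/1277) = 729810*(-1277/179444505) = -62131158/11962967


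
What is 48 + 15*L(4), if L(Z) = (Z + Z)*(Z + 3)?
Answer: 888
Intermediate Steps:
L(Z) = 2*Z*(3 + Z) (L(Z) = (2*Z)*(3 + Z) = 2*Z*(3 + Z))
48 + 15*L(4) = 48 + 15*(2*4*(3 + 4)) = 48 + 15*(2*4*7) = 48 + 15*56 = 48 + 840 = 888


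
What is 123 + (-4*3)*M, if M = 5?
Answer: 63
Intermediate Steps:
123 + (-4*3)*M = 123 - 4*3*5 = 123 - 12*5 = 123 - 60 = 63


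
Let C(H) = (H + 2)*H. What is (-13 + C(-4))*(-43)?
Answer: 215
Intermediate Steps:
C(H) = H*(2 + H) (C(H) = (2 + H)*H = H*(2 + H))
(-13 + C(-4))*(-43) = (-13 - 4*(2 - 4))*(-43) = (-13 - 4*(-2))*(-43) = (-13 + 8)*(-43) = -5*(-43) = 215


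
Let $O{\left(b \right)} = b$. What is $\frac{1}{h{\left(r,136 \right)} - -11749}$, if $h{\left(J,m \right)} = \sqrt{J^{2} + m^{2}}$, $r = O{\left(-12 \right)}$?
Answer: $\frac{11749}{138020361} - \frac{4 \sqrt{1165}}{138020361} \approx 8.4136 \cdot 10^{-5}$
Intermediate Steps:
$r = -12$
$\frac{1}{h{\left(r,136 \right)} - -11749} = \frac{1}{\sqrt{\left(-12\right)^{2} + 136^{2}} - -11749} = \frac{1}{\sqrt{144 + 18496} + 11749} = \frac{1}{\sqrt{18640} + 11749} = \frac{1}{4 \sqrt{1165} + 11749} = \frac{1}{11749 + 4 \sqrt{1165}}$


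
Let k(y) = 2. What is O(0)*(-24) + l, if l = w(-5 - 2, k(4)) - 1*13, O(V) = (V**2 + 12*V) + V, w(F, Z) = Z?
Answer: -11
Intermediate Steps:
O(V) = V**2 + 13*V
l = -11 (l = 2 - 1*13 = 2 - 13 = -11)
O(0)*(-24) + l = (0*(13 + 0))*(-24) - 11 = (0*13)*(-24) - 11 = 0*(-24) - 11 = 0 - 11 = -11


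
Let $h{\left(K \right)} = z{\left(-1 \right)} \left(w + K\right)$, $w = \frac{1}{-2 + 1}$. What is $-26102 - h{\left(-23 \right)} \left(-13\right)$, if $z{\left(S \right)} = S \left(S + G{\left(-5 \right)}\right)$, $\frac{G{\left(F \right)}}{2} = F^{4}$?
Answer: $363586$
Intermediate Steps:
$G{\left(F \right)} = 2 F^{4}$
$z{\left(S \right)} = S \left(1250 + S\right)$ ($z{\left(S \right)} = S \left(S + 2 \left(-5\right)^{4}\right) = S \left(S + 2 \cdot 625\right) = S \left(S + 1250\right) = S \left(1250 + S\right)$)
$w = -1$ ($w = \frac{1}{-1} = -1$)
$h{\left(K \right)} = 1249 - 1249 K$ ($h{\left(K \right)} = - (1250 - 1) \left(-1 + K\right) = \left(-1\right) 1249 \left(-1 + K\right) = - 1249 \left(-1 + K\right) = 1249 - 1249 K$)
$-26102 - h{\left(-23 \right)} \left(-13\right) = -26102 - \left(1249 - -28727\right) \left(-13\right) = -26102 - \left(1249 + 28727\right) \left(-13\right) = -26102 - 29976 \left(-13\right) = -26102 - -389688 = -26102 + 389688 = 363586$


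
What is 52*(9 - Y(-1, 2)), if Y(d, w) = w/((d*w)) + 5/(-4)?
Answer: 585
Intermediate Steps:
Y(d, w) = -5/4 + 1/d (Y(d, w) = w*(1/(d*w)) + 5*(-¼) = 1/d - 5/4 = -5/4 + 1/d)
52*(9 - Y(-1, 2)) = 52*(9 - (-5/4 + 1/(-1))) = 52*(9 - (-5/4 - 1)) = 52*(9 - 1*(-9/4)) = 52*(9 + 9/4) = 52*(45/4) = 585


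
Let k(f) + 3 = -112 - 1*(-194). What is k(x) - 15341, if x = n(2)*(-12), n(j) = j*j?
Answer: -15262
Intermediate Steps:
n(j) = j²
x = -48 (x = 2²*(-12) = 4*(-12) = -48)
k(f) = 79 (k(f) = -3 + (-112 - 1*(-194)) = -3 + (-112 + 194) = -3 + 82 = 79)
k(x) - 15341 = 79 - 15341 = -15262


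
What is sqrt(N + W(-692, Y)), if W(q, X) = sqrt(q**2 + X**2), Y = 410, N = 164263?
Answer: sqrt(164263 + 2*sqrt(161741)) ≈ 406.28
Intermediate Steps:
W(q, X) = sqrt(X**2 + q**2)
sqrt(N + W(-692, Y)) = sqrt(164263 + sqrt(410**2 + (-692)**2)) = sqrt(164263 + sqrt(168100 + 478864)) = sqrt(164263 + sqrt(646964)) = sqrt(164263 + 2*sqrt(161741))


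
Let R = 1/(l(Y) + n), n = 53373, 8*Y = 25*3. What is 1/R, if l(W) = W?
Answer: 427059/8 ≈ 53382.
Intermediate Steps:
Y = 75/8 (Y = (25*3)/8 = (1/8)*75 = 75/8 ≈ 9.3750)
R = 8/427059 (R = 1/(75/8 + 53373) = 1/(427059/8) = 8/427059 ≈ 1.8733e-5)
1/R = 1/(8/427059) = 427059/8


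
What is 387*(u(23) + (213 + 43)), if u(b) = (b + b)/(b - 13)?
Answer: 504261/5 ≈ 1.0085e+5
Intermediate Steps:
u(b) = 2*b/(-13 + b) (u(b) = (2*b)/(-13 + b) = 2*b/(-13 + b))
387*(u(23) + (213 + 43)) = 387*(2*23/(-13 + 23) + (213 + 43)) = 387*(2*23/10 + 256) = 387*(2*23*(⅒) + 256) = 387*(23/5 + 256) = 387*(1303/5) = 504261/5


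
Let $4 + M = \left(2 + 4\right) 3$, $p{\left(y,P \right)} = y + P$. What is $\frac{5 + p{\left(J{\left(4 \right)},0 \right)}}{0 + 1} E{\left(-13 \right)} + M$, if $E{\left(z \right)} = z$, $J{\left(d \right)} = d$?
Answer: $-103$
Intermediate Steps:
$p{\left(y,P \right)} = P + y$
$M = 14$ ($M = -4 + \left(2 + 4\right) 3 = -4 + 6 \cdot 3 = -4 + 18 = 14$)
$\frac{5 + p{\left(J{\left(4 \right)},0 \right)}}{0 + 1} E{\left(-13 \right)} + M = \frac{5 + \left(0 + 4\right)}{0 + 1} \left(-13\right) + 14 = \frac{5 + 4}{1} \left(-13\right) + 14 = 9 \cdot 1 \left(-13\right) + 14 = 9 \left(-13\right) + 14 = -117 + 14 = -103$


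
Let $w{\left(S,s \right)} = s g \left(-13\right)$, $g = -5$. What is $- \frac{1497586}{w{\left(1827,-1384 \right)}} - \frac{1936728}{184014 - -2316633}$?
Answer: $\frac{595117647877}{37493034020} \approx 15.873$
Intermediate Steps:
$w{\left(S,s \right)} = 65 s$ ($w{\left(S,s \right)} = s \left(-5\right) \left(-13\right) = - 5 s \left(-13\right) = 65 s$)
$- \frac{1497586}{w{\left(1827,-1384 \right)}} - \frac{1936728}{184014 - -2316633} = - \frac{1497586}{65 \left(-1384\right)} - \frac{1936728}{184014 - -2316633} = - \frac{1497586}{-89960} - \frac{1936728}{184014 + 2316633} = \left(-1497586\right) \left(- \frac{1}{89960}\right) - \frac{1936728}{2500647} = \frac{748793}{44980} - \frac{645576}{833549} = \frac{595117647877}{37493034020}$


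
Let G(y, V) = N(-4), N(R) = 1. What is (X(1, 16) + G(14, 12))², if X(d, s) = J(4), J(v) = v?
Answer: 25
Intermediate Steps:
X(d, s) = 4
G(y, V) = 1
(X(1, 16) + G(14, 12))² = (4 + 1)² = 5² = 25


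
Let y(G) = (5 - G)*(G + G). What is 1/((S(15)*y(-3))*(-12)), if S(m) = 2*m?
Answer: 1/17280 ≈ 5.7870e-5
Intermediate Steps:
y(G) = 2*G*(5 - G) (y(G) = (5 - G)*(2*G) = 2*G*(5 - G))
1/((S(15)*y(-3))*(-12)) = 1/(((2*15)*(2*(-3)*(5 - 1*(-3))))*(-12)) = 1/((30*(2*(-3)*(5 + 3)))*(-12)) = 1/((30*(2*(-3)*8))*(-12)) = 1/((30*(-48))*(-12)) = 1/(-1440*(-12)) = 1/17280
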